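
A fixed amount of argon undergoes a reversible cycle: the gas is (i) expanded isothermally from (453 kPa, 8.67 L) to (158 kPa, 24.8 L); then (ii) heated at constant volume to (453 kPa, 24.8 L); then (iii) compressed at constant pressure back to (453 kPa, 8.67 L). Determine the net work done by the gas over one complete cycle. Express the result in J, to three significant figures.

W_net ≈ -3180 J

Leg (i): W = PᵢVᵢ ln(V_f/Vᵢ) = (3928) ln(24.8/8.67) = 4128 J.
Leg (ii): W = 0.
Leg (iii): W = PΔV = (453)(8.67 − 24.8) = -7307 J.
W_net = 4128 − 7307 = -3179 J.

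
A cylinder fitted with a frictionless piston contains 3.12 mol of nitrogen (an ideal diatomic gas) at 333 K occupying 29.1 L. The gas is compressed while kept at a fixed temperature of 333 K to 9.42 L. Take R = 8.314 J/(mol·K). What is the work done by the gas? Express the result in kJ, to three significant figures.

W ≈ -9.74 kJ

Isothermal: W = nRT ln(V₂/V₁).
W = (3.12)(8.314)(333) × ln(9.42/29.1)
  = 8638 × -1.128
W_by_gas = -9743 J.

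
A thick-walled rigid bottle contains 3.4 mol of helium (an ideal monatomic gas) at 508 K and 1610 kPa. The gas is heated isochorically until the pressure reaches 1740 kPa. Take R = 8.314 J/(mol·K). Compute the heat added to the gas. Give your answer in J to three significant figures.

Constant volume ⇒ W = 0, so Q = ΔU = nCᵥΔT with Cᵥ = 3R/2 = 12.47 J/(mol·K).
At constant V, T₂/T₁ = P₂/P₁ ⇒ ΔT = T₁(P₂/P₁ − 1) = 508·(1740/1610 − 1) = 41.02 K.
ΔU = (3.4)(12.47)(41.02) = 1739 J.

Q ≈ 1740 J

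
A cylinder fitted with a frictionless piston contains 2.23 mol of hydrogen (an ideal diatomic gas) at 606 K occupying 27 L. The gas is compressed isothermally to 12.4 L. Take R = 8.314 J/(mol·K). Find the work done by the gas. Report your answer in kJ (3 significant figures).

W ≈ -8.74 kJ

Isothermal: W = nRT ln(V₂/V₁).
W = (2.23)(8.314)(606) × ln(12.4/27)
  = 11235 × -0.7781
W_by_gas = -8743 J.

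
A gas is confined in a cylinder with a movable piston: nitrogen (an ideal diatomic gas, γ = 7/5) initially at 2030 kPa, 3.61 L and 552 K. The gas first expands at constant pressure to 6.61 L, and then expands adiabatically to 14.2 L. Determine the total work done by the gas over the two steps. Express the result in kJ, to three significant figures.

W_total ≈ 14.9 kJ

Step 1 (isobaric): W = PΔV = (2030 kPa)(6.61 − 3.61 L) = 6090 J.
After step 1: P = 2030 kPa, V = 6.61 L, T = 1011 K.
Step 2 (adiabatic): W = (P₁V₁ − P₂V₂)/(γ−1) = (13418 − 9882)/0.4 = 8840 J.
W_total = 6090 + 8840 = 14930 J.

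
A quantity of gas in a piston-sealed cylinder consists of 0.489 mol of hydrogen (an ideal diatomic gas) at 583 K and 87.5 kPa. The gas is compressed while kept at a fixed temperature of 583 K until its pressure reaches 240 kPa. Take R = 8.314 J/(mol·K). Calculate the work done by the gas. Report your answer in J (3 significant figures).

Isothermal process: W = nRT ln(V₂/V₁) = nRT ln(P₁/P₂).
W = (0.489)(8.314)(583) × ln(87.5/240)
  = 2370 × ln(0.3646) = 2370 × -1.009
W_by_gas = -2392 J.

W ≈ -2390 J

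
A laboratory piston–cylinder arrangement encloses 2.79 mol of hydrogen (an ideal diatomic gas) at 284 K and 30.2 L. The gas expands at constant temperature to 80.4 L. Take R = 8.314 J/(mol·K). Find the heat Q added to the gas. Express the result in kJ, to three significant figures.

Isothermal ⇒ ΔU = 0, so Q = W = nRT ln(V₂/V₁).
Q = (2.79)(8.314)(284) ln(80.4/30.2) = 6588 × 0.9792 = 6450 J.

Q ≈ 6.45 kJ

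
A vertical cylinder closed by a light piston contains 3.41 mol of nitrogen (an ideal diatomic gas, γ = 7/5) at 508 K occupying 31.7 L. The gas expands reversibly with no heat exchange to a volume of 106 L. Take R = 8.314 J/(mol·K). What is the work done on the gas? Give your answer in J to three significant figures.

W ≈ -13800 J

Adiabatic: TV^(γ−1) = const with γ = 7/5.
T₂ = T₁ (V₁/V₂)^(γ−1) = 508 × (31.7/106)^0.4 = 508 × 0.617 = 313.4 K.
W_by = nCᵥ(T₁ − T₂) = (3.41)(20.79)(508 − 313.4) = 13789 J.
Work on gas = −W_by = -13789 J.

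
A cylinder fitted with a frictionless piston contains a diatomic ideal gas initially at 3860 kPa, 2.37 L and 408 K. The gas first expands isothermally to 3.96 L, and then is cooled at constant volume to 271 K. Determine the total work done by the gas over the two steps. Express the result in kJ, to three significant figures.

Step 1 (isothermal): W = P₁V₁ ln(V₂/V₁) = (9148) ln(3.96/2.37) = 4696 J.
Step 2 (isochoric): W = 0 (constant volume).
W_total = 4696 + 0 = 4696 J.

W_total ≈ 4.70 kJ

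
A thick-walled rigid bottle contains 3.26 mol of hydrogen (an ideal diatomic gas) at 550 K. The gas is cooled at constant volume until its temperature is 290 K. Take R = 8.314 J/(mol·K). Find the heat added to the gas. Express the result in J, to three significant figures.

Constant volume ⇒ W = 0, so Q = ΔU = nCᵥΔT with Cᵥ = 5R/2 = 20.79 J/(mol·K).
ΔU = (3.26)(20.79)(290 − 550) = -17617 J.

Q ≈ -17600 J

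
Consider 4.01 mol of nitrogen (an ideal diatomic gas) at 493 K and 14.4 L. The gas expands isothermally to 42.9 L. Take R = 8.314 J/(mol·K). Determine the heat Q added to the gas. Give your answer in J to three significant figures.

Q ≈ 17900 J

Isothermal ⇒ ΔU = 0, so Q = W = nRT ln(V₂/V₁).
Q = (4.01)(8.314)(493) ln(42.9/14.4) = 16436 × 1.092 = 17942 J.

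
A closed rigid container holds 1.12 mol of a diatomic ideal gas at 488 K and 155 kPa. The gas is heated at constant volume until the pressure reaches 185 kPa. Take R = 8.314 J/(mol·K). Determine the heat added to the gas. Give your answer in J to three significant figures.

Q ≈ 2200 J

Constant volume ⇒ W = 0, so Q = ΔU = nCᵥΔT with Cᵥ = 5R/2 = 20.79 J/(mol·K).
At constant V, T₂/T₁ = P₂/P₁ ⇒ ΔT = T₁(P₂/P₁ − 1) = 488·(185/155 − 1) = 94.45 K.
ΔU = (1.12)(20.79)(94.45) = 2199 J.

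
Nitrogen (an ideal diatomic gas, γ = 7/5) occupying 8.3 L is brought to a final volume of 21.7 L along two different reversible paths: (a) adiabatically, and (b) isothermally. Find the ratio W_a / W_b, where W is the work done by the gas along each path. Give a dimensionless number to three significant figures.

Path (a) adiabatic: W = P₁V₁(1 − (V₁/V₂)^(γ−1))/(γ−1) → W_a/(P₁V₁) = 0.7979.
Path (b) isothermal: W = P₁V₁ ln(V₂/V₁) → W_b/(P₁V₁) = 0.9611.
W_a / W_b = 0.7979 / 0.9611 = 0.8302.

W_a / W_b ≈ 0.830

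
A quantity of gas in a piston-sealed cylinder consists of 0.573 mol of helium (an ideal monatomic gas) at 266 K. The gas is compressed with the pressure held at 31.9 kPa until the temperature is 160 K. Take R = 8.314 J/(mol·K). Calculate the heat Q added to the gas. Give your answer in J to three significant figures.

Q ≈ -1260 J

Isobaric: W = nRΔT = (0.573)(8.314)(-106) = -505 J.
ΔU = nCᵥΔT with Cᵥ = 3R/2: ΔU = (0.573)(12.47)(-106) = -757.5 J.
Q = ΔU + W = -757.5 − 505 = -1262 J.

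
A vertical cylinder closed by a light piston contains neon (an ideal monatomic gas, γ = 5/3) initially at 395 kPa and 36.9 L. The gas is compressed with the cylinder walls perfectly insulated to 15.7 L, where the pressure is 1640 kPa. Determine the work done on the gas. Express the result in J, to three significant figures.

Adiabatic: W = (P₁V₁ − P₂V₂)/(γ − 1) with γ = 5/3.
P₁V₁ = 14576 J, P₂V₂ = 25748 J.
W = (14576 − 25748) / 0.6667 = -16759 J.
Work on gas = −W_by = 16759 J.

W ≈ 16800 J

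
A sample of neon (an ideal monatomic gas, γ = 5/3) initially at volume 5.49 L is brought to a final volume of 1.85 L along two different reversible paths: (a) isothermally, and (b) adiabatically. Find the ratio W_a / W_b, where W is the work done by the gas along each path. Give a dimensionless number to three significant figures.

Path (a) isothermal: W = P₁V₁ ln(V₂/V₁) → W_a/(P₁V₁) = -1.088.
Path (b) adiabatic: W = P₁V₁(1 − (V₁/V₂)^(γ−1))/(γ−1) → W_b/(P₁V₁) = -1.598.
W_a / W_b = -1.088 / -1.598 = 0.6809.

W_a / W_b ≈ 0.681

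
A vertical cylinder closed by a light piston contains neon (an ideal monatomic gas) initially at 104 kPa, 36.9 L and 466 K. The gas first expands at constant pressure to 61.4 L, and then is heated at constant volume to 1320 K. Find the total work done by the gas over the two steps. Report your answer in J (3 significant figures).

W_total ≈ 2550 J

Step 1 (isobaric): W = PΔV = (104 kPa)(61.4 − 36.9 L) = 2548 J.
Step 2 (isochoric): W = 0 (constant volume).
W_total = 2548 + 0 = 2548 J.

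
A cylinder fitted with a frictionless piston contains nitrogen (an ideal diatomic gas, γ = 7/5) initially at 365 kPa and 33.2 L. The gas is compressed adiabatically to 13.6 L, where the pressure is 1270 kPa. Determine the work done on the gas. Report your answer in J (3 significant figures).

Adiabatic: W = (P₁V₁ − P₂V₂)/(γ − 1) with γ = 7/5.
P₁V₁ = 12118 J, P₂V₂ = 17272 J.
W = (12118 − 17272) / 0.4 = -12885 J.
Work on gas = −W_by = 12885 J.

W ≈ 12900 J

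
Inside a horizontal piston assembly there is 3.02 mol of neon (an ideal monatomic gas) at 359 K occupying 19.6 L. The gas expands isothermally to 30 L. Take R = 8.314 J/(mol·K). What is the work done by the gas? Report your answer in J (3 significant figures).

W ≈ 3840 J

Isothermal: W = nRT ln(V₂/V₁).
W = (3.02)(8.314)(359) × ln(30/19.6)
  = 9014 × 0.4257
W_by_gas = 3837 J.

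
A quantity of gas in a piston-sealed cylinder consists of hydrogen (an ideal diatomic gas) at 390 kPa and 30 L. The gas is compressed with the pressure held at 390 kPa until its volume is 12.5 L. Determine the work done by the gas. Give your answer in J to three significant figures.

W ≈ -6820 J

Isobaric: W = P ΔV.
W = (390 kPa)(12.5 − 30 L) = (390)(-17.5) = -6825 J.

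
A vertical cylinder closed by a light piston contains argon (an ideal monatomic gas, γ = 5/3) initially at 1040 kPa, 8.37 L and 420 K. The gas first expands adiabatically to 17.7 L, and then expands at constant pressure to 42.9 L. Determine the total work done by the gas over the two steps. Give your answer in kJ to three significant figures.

W_total ≈ 12.7 kJ

Step 1 (adiabatic): W = (P₁V₁ − P₂V₂)/(γ−1) = (8705 − 5284)/0.667 = 5132 J.
After step 1: P = 298.5 kPa, V = 17.7 L, T = 254.9 K.
Step 2 (isobaric): W = PΔV = (298.5 kPa)(42.9 − 17.7 L) = 7522 J.
W_total = 5132 + 7522 = 12654 J.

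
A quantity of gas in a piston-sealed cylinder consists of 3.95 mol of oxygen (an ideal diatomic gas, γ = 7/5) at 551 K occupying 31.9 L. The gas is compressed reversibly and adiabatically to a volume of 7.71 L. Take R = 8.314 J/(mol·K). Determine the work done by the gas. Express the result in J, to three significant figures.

W ≈ -34600 J

Adiabatic: TV^(γ−1) = const with γ = 7/5.
T₂ = T₁ (V₁/V₂)^(γ−1) = 551 × (31.9/7.71)^0.4 = 551 × 1.765 = 972.4 K.
W_by = nCᵥ(T₁ − T₂) = (3.95)(20.79)(551 − 972.4) = -34597 J.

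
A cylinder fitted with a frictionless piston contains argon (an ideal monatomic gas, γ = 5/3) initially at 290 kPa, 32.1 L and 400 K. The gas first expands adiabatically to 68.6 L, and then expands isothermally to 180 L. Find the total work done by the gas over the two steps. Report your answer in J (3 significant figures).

W_total ≈ 11000 J

Step 1 (adiabatic): W = (P₁V₁ − P₂V₂)/(γ−1) = (9309 − 5611)/0.667 = 5547 J.
After step 1: P = 81.79 kPa, V = 68.6 L, T = 241.1 K.
Step 2 (isothermal): W = P₁V₁ ln(V₂/V₁) = (5611) ln(180/68.6) = 5413 J.
W_total = 5547 + 5413 = 10960 J.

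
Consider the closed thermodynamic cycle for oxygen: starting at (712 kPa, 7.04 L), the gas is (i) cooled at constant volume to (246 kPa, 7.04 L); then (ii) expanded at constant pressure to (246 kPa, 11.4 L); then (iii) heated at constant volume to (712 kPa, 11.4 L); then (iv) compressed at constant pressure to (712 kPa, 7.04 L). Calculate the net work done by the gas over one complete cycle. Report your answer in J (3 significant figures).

Constant-volume legs do no work.
W(ii) = (246)(11.4 − 7.04) = 1073 J; W(iv) = (712)(7.04 − 11.4) = -3104 J.
W_net = 1073 − 3104 = -2032 J (the counter-clockwise enclosed area).

W_net ≈ -2030 J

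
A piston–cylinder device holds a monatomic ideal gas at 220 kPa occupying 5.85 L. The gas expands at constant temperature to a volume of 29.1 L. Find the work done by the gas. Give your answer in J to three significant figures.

Isothermal: W = nRT ln(V₂/V₁) = P₁V₁ ln(V₂/V₁).
P₁V₁ = (220 kPa)(5.85 L) = 1287 J.
W = 1287 × ln(29.1/5.85) = 1287 × 1.604
W_by_gas = 2065 J.

W ≈ 2060 J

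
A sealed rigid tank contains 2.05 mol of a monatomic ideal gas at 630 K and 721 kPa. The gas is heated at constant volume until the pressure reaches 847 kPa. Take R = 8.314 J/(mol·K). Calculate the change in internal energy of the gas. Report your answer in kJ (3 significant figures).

ΔU ≈ 2.81 kJ

Constant volume ⇒ W = 0, so Q = ΔU = nCᵥΔT with Cᵥ = 3R/2 = 12.47 J/(mol·K).
At constant V, T₂/T₁ = P₂/P₁ ⇒ ΔT = T₁(P₂/P₁ − 1) = 630·(847/721 − 1) = 110.1 K.
ΔU = (2.05)(12.47)(110.1) = 2815 J.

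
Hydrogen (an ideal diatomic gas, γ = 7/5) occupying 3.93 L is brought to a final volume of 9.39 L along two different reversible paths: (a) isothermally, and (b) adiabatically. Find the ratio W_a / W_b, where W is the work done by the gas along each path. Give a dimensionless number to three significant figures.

W_a / W_b ≈ 1.18

Path (a) isothermal: W = P₁V₁ ln(V₂/V₁) → W_a/(P₁V₁) = 0.871.
Path (b) adiabatic: W = P₁V₁(1 − (V₁/V₂)^(γ−1))/(γ−1) → W_b/(P₁V₁) = 0.7355.
W_a / W_b = 0.871 / 0.7355 = 1.184.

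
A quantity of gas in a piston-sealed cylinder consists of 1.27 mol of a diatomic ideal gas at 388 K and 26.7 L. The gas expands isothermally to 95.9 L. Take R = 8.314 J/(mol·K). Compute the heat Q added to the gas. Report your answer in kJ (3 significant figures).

Q ≈ 5.24 kJ

Isothermal ⇒ ΔU = 0, so Q = W = nRT ln(V₂/V₁).
Q = (1.27)(8.314)(388) ln(95.9/26.7) = 4097 × 1.279 = 5238 J.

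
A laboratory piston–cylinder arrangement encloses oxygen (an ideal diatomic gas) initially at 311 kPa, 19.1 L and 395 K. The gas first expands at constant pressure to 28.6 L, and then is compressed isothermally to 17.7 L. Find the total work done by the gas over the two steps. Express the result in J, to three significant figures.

Step 1 (isobaric): W = PΔV = (311 kPa)(28.6 − 19.1 L) = 2954 J.
After step 1: P = 311 kPa, V = 28.6 L, T = 591.5 K.
Step 2 (isothermal): W = P₁V₁ ln(V₂/V₁) = (8895) ln(17.7/28.6) = -4268 J.
W_total = 2954 − 4268 = -1314 J.

W_total ≈ -1310 J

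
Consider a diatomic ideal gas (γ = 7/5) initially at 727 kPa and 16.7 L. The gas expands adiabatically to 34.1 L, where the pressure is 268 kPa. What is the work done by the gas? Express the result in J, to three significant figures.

Adiabatic: W = (P₁V₁ − P₂V₂)/(γ − 1) with γ = 7/5.
P₁V₁ = 12141 J, P₂V₂ = 9139 J.
W = (12141 − 9139) / 0.4 = 7505 J.

W ≈ 7510 J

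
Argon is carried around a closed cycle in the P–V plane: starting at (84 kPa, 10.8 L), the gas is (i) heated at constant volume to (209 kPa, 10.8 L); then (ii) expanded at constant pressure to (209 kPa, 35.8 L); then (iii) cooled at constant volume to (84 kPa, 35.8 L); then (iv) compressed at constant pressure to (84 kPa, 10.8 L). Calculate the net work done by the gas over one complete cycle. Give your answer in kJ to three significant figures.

Constant-volume legs do no work.
W(ii) = (209)(35.8 − 10.8) = 5225 J; W(iv) = (84)(10.8 − 35.8) = -2100 J.
W_net = 5225 − 2100 = 3125 J (the clockwise enclosed area).

W_net ≈ 3.12 kJ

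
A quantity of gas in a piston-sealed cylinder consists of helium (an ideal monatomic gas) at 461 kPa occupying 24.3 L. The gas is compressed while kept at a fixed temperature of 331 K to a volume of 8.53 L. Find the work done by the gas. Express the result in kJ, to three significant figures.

W ≈ -11.7 kJ

Isothermal: W = nRT ln(V₂/V₁) = P₁V₁ ln(V₂/V₁).
P₁V₁ = (461 kPa)(24.3 L) = 11202 J.
W = 11202 × ln(8.53/24.3) = 11202 × -1.047
W_by_gas = -11728 J.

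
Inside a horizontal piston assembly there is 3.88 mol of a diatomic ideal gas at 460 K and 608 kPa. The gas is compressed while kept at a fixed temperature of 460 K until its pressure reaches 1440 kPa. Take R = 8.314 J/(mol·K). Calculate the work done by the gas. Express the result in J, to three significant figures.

W ≈ -12800 J

Isothermal process: W = nRT ln(V₂/V₁) = nRT ln(P₁/P₂).
W = (3.88)(8.314)(460) × ln(608/1440)
  = 14839 × ln(0.4222) = 14839 × -0.8622
W_by_gas = -12794 J.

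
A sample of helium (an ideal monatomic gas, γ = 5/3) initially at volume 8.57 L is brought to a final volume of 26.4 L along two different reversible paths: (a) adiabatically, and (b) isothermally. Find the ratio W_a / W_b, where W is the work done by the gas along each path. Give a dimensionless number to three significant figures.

W_a / W_b ≈ 0.703

Path (a) adiabatic: W = P₁V₁(1 − (V₁/V₂)^(γ−1))/(γ−1) → W_a/(P₁V₁) = 0.7915.
Path (b) isothermal: W = P₁V₁ ln(V₂/V₁) → W_b/(P₁V₁) = 1.125.
W_a / W_b = 0.7915 / 1.125 = 0.7035.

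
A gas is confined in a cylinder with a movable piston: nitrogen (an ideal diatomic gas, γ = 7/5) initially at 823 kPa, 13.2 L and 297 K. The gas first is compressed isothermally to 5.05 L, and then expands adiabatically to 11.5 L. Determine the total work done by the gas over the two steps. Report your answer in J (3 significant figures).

Step 1 (isothermal): W = P₁V₁ ln(V₂/V₁) = (10864) ln(5.05/13.2) = -10438 J.
After step 1: P = 2151 kPa, V = 5.05 L, T = 297 K.
Step 2 (adiabatic): W = (P₁V₁ − P₂V₂)/(γ−1) = (10864 − 7816)/0.4 = 7618 J.
W_total = -10438 + 7618 = -2820 J.

W_total ≈ -2820 J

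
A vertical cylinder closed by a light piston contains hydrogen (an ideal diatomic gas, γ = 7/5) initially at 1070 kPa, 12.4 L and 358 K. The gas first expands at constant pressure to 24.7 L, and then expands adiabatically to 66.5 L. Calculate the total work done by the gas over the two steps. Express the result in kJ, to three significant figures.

W_total ≈ 34.8 kJ

Step 1 (isobaric): W = PΔV = (1070 kPa)(24.7 − 12.4 L) = 13161 J.
After step 1: P = 1070 kPa, V = 24.7 L, T = 713.1 K.
Step 2 (adiabatic): W = (P₁V₁ − P₂V₂)/(γ−1) = (26429 − 17784)/0.4 = 21612 J.
W_total = 13161 + 21612 = 34773 J.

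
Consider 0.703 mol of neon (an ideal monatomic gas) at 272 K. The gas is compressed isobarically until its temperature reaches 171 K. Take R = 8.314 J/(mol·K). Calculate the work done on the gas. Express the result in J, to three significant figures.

Isobaric: W = P ΔV = nR ΔT.
W = (0.703)(8.314)(171 − 272) = -590.3 J.
Work on gas = −W_by = 590.3 J.

W ≈ 590 J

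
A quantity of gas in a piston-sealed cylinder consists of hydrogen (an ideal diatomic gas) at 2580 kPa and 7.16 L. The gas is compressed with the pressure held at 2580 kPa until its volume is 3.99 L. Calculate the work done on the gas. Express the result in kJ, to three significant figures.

W ≈ 8.18 kJ

Isobaric: W = P ΔV.
W = (2580 kPa)(3.99 − 7.16 L) = (2580)(-3.17) = -8179 J.
Work on gas = −W_by = 8179 J.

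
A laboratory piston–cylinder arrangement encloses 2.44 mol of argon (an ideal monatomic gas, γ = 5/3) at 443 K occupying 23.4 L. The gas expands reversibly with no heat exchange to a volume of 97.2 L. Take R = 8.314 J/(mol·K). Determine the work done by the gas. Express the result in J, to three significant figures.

W ≈ 8260 J

Adiabatic: TV^(γ−1) = const with γ = 5/3.
T₂ = T₁ (V₁/V₂)^(γ−1) = 443 × (23.4/97.2)^0.667 = 443 × 0.387 = 171.4 K.
W_by = nCᵥ(T₁ − T₂) = (2.44)(12.47)(443 − 171.4) = 8263 J.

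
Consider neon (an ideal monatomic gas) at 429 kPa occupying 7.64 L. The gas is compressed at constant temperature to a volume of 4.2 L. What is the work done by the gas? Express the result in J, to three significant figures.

Isothermal: W = nRT ln(V₂/V₁) = P₁V₁ ln(V₂/V₁).
P₁V₁ = (429 kPa)(7.64 L) = 3278 J.
W = 3278 × ln(4.2/7.64) = 3278 × -0.5983
W_by_gas = -1961 J.

W ≈ -1960 J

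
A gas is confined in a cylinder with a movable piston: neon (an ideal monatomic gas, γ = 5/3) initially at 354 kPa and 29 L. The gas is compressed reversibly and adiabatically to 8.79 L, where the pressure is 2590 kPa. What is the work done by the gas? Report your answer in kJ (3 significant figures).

Adiabatic: W = (P₁V₁ − P₂V₂)/(γ − 1) with γ = 5/3.
P₁V₁ = 10266 J, P₂V₂ = 22766 J.
W = (10266 − 22766) / 0.6667 = -18750 J.

W ≈ -18.8 kJ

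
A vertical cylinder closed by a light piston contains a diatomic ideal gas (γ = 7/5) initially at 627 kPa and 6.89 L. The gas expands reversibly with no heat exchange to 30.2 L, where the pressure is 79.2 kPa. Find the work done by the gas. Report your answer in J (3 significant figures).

W ≈ 4820 J

Adiabatic: W = (P₁V₁ − P₂V₂)/(γ − 1) with γ = 7/5.
P₁V₁ = 4320 J, P₂V₂ = 2392 J.
W = (4320 − 2392) / 0.4 = 4820 J.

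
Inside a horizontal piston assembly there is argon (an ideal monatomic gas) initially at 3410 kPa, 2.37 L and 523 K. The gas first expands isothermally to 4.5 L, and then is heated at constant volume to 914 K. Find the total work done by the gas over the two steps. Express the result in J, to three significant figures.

Step 1 (isothermal): W = P₁V₁ ln(V₂/V₁) = (8082) ln(4.5/2.37) = 5182 J.
Step 2 (isochoric): W = 0 (constant volume).
W_total = 5182 + 0 = 5182 J.

W_total ≈ 5180 J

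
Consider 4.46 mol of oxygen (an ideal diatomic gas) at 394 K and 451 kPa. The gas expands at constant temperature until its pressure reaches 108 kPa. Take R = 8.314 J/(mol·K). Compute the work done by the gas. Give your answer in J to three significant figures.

Isothermal process: W = nRT ln(V₂/V₁) = nRT ln(P₁/P₂).
W = (4.46)(8.314)(394) × ln(451/108)
  = 14610 × ln(4.176) = 14610 × 1.429
W_by_gas = 20882 J.

W ≈ 20900 J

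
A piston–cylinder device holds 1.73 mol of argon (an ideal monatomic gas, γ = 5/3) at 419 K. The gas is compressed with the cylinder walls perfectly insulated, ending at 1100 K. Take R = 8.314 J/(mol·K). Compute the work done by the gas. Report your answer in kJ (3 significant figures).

W ≈ -14.7 kJ

Adiabatic ⇒ Q = 0, so W_by = −ΔU = nCᵥ(T₁ − T₂).
Cᵥ = 3R/2 = 12.47 J/(mol·K).
W = (1.73)(12.47)(419 − 1100) = -14692 J.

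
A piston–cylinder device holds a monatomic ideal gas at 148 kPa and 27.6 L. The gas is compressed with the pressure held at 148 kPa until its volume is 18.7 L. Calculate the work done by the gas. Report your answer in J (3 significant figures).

Isobaric: W = P ΔV.
W = (148 kPa)(18.7 − 27.6 L) = (148)(-8.9) = -1317 J.

W ≈ -1320 J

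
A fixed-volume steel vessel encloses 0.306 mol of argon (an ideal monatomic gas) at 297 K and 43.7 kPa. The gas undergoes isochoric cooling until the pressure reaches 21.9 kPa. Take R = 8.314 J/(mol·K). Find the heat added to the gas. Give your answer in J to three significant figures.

Constant volume ⇒ W = 0, so Q = ΔU = nCᵥΔT with Cᵥ = 3R/2 = 12.47 J/(mol·K).
At constant V, T₂/T₁ = P₂/P₁ ⇒ ΔT = T₁(P₂/P₁ − 1) = 297·(21.9/43.7 − 1) = -148.2 K.
ΔU = (0.306)(12.47)(-148.2) = -565.4 J.

Q ≈ -565 J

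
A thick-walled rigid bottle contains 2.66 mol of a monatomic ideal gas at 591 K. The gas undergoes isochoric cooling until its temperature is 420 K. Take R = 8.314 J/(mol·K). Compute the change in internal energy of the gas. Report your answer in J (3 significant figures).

ΔU ≈ -5670 J

Constant volume ⇒ W = 0, so Q = ΔU = nCᵥΔT with Cᵥ = 3R/2 = 12.47 J/(mol·K).
ΔU = (2.66)(12.47)(420 − 591) = -5673 J.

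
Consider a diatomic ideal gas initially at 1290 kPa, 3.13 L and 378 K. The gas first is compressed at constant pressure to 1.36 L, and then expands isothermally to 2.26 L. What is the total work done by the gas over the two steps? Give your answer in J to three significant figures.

W_total ≈ -1390 J

Step 1 (isobaric): W = PΔV = (1290 kPa)(1.36 − 3.13 L) = -2283 J.
After step 1: P = 1290 kPa, V = 1.36 L, T = 164.2 K.
Step 2 (isothermal): W = P₁V₁ ln(V₂/V₁) = (1754) ln(2.26/1.36) = 891 J.
W_total = -2283 + 891 = -1392 J.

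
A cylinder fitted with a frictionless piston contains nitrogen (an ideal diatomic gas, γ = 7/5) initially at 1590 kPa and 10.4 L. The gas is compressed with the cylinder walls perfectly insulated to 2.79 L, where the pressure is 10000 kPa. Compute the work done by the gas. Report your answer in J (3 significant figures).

W ≈ -28400 J

Adiabatic: W = (P₁V₁ − P₂V₂)/(γ − 1) with γ = 7/5.
P₁V₁ = 16536 J, P₂V₂ = 27900 J.
W = (16536 − 27900) / 0.4 = -28410 J.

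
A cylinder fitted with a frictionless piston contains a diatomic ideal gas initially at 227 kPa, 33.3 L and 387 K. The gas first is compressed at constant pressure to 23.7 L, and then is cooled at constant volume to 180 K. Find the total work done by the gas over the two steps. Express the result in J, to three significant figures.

Step 1 (isobaric): W = PΔV = (227 kPa)(23.7 − 33.3 L) = -2179 J.
Step 2 (isochoric): W = 0 (constant volume).
W_total = -2179 + 0 = -2179 J.

W_total ≈ -2180 J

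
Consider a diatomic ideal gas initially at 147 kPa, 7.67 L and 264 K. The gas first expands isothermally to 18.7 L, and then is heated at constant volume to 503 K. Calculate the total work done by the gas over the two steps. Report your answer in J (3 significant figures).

W_total ≈ 1000 J

Step 1 (isothermal): W = P₁V₁ ln(V₂/V₁) = (1127) ln(18.7/7.67) = 1005 J.
Step 2 (isochoric): W = 0 (constant volume).
W_total = 1005 + 0 = 1005 J.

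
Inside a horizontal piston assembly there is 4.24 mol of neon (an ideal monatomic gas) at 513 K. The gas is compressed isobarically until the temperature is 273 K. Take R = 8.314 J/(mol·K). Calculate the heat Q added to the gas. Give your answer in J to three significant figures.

Q ≈ -21200 J

Isobaric: W = nRΔT = (4.24)(8.314)(-240) = -8460 J.
ΔU = nCᵥΔT with Cᵥ = 3R/2: ΔU = (4.24)(12.47)(-240) = -12690 J.
Q = ΔU + W = -12690 − 8460 = -21151 J.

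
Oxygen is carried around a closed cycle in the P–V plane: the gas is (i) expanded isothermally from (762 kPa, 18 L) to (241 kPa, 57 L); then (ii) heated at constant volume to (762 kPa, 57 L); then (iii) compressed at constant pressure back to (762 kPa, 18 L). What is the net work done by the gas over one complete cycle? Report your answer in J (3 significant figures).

Leg (i): W = PᵢVᵢ ln(V_f/Vᵢ) = (13716) ln(57/18) = 15810 J.
Leg (ii): W = 0.
Leg (iii): W = PΔV = (762)(18 − 57) = -29718 J.
W_net = 15810 − 29718 = -13908 J.

W_net ≈ -13900 J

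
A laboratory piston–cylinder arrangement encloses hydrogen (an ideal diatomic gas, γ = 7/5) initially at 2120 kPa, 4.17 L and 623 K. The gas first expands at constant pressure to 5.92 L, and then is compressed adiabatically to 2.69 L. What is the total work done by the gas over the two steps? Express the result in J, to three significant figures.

Step 1 (isobaric): W = PΔV = (2120 kPa)(5.92 − 4.17 L) = 3710 J.
After step 1: P = 2120 kPa, V = 5.92 L, T = 884.5 K.
Step 2 (adiabatic): W = (P₁V₁ − P₂V₂)/(γ−1) = (12550 − 17206)/0.4 = -11640 J.
W_total = 3710 − 11640 = -7930 J.

W_total ≈ -7930 J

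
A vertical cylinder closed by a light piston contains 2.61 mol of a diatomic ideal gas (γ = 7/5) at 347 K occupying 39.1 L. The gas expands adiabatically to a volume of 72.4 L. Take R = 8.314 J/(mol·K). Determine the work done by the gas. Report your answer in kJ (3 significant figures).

Adiabatic: TV^(γ−1) = const with γ = 7/5.
T₂ = T₁ (V₁/V₂)^(γ−1) = 347 × (39.1/72.4)^0.4 = 347 × 0.7816 = 271.2 K.
W_by = nCᵥ(T₁ − T₂) = (2.61)(20.79)(347 − 271.2) = 4112 J.

W ≈ 4.11 kJ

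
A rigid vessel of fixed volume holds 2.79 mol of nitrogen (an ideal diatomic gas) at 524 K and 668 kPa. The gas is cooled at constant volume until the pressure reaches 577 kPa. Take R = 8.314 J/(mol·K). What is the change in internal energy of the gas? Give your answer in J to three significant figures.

Constant volume ⇒ W = 0, so Q = ΔU = nCᵥΔT with Cᵥ = 5R/2 = 20.79 J/(mol·K).
At constant V, T₂/T₁ = P₂/P₁ ⇒ ΔT = T₁(P₂/P₁ − 1) = 524·(577/668 − 1) = -71.38 K.
ΔU = (2.79)(20.79)(-71.38) = -4140 J.

ΔU ≈ -4140 J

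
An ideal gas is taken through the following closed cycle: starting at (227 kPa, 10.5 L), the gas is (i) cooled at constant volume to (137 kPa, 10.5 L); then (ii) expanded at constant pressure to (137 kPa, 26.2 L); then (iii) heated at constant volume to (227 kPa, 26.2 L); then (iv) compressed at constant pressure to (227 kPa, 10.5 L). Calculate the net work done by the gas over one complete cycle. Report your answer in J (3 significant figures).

W_net ≈ -1410 J

Constant-volume legs do no work.
W(ii) = (137)(26.2 − 10.5) = 2151 J; W(iv) = (227)(10.5 − 26.2) = -3564 J.
W_net = 2151 − 3564 = -1413 J (the counter-clockwise enclosed area).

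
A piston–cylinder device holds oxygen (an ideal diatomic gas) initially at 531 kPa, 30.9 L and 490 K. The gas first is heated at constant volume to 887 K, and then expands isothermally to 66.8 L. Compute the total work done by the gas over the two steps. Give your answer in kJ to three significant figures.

Step 1 (isochoric): W = 0 (constant volume).
After step 1: P = 961.2 kPa (V unchanged).
Step 2 (isothermal): W = P₁V₁ ln(V₂/V₁) = (29702) ln(66.8/30.9) = 22898 J.
W_total = 0 + 22898 = 22898 J.

W_total ≈ 22.9 kJ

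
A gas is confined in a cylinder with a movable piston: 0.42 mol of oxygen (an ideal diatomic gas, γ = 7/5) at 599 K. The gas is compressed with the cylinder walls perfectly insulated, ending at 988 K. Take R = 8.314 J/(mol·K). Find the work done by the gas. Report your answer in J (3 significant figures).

Adiabatic ⇒ Q = 0, so W_by = −ΔU = nCᵥ(T₁ − T₂).
Cᵥ = 5R/2 = 20.79 J/(mol·K).
W = (0.42)(20.79)(599 − 988) = -3396 J.

W ≈ -3400 J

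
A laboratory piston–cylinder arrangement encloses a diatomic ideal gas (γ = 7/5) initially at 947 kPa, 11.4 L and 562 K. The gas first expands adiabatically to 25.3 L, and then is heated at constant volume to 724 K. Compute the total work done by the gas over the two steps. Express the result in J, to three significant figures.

Step 1 (adiabatic): W = (P₁V₁ − P₂V₂)/(γ−1) = (10796 − 7848)/0.4 = 7369 J.
Step 2 (isochoric): W = 0 (constant volume).
W_total = 7369 + 0 = 7369 J.

W_total ≈ 7370 J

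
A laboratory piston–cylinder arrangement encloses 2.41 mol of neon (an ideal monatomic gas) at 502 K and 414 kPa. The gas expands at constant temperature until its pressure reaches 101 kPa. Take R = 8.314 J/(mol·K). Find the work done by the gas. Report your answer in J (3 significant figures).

W ≈ 14200 J

Isothermal process: W = nRT ln(V₂/V₁) = nRT ln(P₁/P₂).
W = (2.41)(8.314)(502) × ln(414/101)
  = 10058 × ln(4.099) = 10058 × 1.411
W_by_gas = 14190 J.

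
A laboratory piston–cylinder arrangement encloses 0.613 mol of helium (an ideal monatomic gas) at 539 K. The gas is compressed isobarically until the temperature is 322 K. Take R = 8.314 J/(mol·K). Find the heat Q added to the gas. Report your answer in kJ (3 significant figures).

Q ≈ -2.76 kJ

Isobaric: W = nRΔT = (0.613)(8.314)(-217) = -1106 J.
ΔU = nCᵥΔT with Cᵥ = 3R/2: ΔU = (0.613)(12.47)(-217) = -1659 J.
Q = ΔU + W = -1659 − 1106 = -2765 J.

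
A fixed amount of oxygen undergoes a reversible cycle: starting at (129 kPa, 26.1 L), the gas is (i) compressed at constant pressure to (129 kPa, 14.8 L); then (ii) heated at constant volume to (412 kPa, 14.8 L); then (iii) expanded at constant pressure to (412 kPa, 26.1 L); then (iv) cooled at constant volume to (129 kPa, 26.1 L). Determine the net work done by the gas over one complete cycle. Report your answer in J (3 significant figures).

Constant-volume legs do no work.
W(i) = (129)(14.8 − 26.1) = -1458 J; W(iii) = (412)(26.1 − 14.8) = 4656 J.
W_net = -1458 + 4656 = 3198 J (the clockwise enclosed area).

W_net ≈ 3200 J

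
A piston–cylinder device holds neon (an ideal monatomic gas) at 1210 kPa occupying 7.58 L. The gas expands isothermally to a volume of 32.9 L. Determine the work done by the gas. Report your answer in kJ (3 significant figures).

Isothermal: W = nRT ln(V₂/V₁) = P₁V₁ ln(V₂/V₁).
P₁V₁ = (1210 kPa)(7.58 L) = 9172 J.
W = 9172 × ln(32.9/7.58) = 9172 × 1.468
W_by_gas = 13464 J.

W ≈ 13.5 kJ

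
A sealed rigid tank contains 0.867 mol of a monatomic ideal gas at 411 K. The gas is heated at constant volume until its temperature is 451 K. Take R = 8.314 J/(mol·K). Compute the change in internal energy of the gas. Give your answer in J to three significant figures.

Constant volume ⇒ W = 0, so Q = ΔU = nCᵥΔT with Cᵥ = 3R/2 = 12.47 J/(mol·K).
ΔU = (0.867)(12.47)(451 − 411) = 432.5 J.

ΔU ≈ 432 J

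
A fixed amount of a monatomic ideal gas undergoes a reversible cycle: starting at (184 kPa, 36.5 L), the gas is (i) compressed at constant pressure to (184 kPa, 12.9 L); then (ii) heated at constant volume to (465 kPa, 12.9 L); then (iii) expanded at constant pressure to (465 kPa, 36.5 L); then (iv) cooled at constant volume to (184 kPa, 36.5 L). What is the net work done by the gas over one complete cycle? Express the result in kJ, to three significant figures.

Constant-volume legs do no work.
W(i) = (184)(12.9 − 36.5) = -4342 J; W(iii) = (465)(36.5 − 12.9) = 10974 J.
W_net = -4342 + 10974 = 6632 J (the clockwise enclosed area).

W_net ≈ 6.63 kJ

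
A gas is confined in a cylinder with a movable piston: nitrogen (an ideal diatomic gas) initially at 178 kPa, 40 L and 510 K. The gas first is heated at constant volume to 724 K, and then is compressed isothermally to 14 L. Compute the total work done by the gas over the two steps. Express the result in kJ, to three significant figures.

W_total ≈ -10.6 kJ

Step 1 (isochoric): W = 0 (constant volume).
After step 1: P = 252.7 kPa (V unchanged).
Step 2 (isothermal): W = P₁V₁ ln(V₂/V₁) = (10108) ln(14/40) = -10611 J.
W_total = 0 − 10611 = -10611 J.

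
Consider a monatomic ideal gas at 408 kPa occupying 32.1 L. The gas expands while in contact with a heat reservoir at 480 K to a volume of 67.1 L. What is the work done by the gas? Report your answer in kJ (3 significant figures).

Isothermal: W = nRT ln(V₂/V₁) = P₁V₁ ln(V₂/V₁).
P₁V₁ = (408 kPa)(32.1 L) = 13097 J.
W = 13097 × ln(67.1/32.1) = 13097 × 0.7373
W_by_gas = 9657 J.

W ≈ 9.66 kJ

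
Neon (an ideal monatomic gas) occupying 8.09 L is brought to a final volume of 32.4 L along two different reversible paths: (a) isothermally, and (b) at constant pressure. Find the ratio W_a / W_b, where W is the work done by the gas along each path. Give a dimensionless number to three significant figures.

W_a / W_b ≈ 0.462

Path (a) isothermal: W = P₁V₁ ln(V₂/V₁) → W_a/(P₁V₁) = 1.388.
Path (b) isobaric: W = P₁(V₂ − V₁) → W_b/(P₁V₁) = 3.005.
W_a / W_b = 1.388 / 3.005 = 0.4617.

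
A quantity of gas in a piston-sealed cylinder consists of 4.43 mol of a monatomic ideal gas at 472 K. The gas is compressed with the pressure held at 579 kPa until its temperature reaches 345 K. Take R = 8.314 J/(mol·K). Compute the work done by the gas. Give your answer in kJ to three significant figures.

Isobaric: W = P ΔV = nR ΔT.
W = (4.43)(8.314)(345 − 472) = -4678 J.

W ≈ -4.68 kJ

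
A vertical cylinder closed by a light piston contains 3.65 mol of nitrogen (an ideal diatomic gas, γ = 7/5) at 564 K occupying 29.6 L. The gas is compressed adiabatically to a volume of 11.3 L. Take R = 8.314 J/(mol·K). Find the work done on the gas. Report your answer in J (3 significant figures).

Adiabatic: TV^(γ−1) = const with γ = 7/5.
T₂ = T₁ (V₁/V₂)^(γ−1) = 564 × (29.6/11.3)^0.4 = 564 × 1.47 = 829 K.
W_by = nCᵥ(T₁ − T₂) = (3.65)(20.79)(564 − 829) = -20106 J.
Work on gas = −W_by = 20106 J.

W ≈ 20100 J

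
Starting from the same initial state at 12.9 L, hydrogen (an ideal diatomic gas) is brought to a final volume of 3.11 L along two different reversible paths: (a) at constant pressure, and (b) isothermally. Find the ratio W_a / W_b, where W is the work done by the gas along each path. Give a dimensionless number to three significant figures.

W_a / W_b ≈ 0.533

Path (a) isobaric: W = P₁(V₂ − V₁) → W_a/(P₁V₁) = -0.7589.
Path (b) isothermal: W = P₁V₁ ln(V₂/V₁) → W_b/(P₁V₁) = -1.423.
W_a / W_b = -0.7589 / -1.423 = 0.5335.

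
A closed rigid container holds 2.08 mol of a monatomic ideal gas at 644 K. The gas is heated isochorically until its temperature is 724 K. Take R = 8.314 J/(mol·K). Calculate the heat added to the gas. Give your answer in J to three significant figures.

Q ≈ 2080 J

Constant volume ⇒ W = 0, so Q = ΔU = nCᵥΔT with Cᵥ = 3R/2 = 12.47 J/(mol·K).
ΔU = (2.08)(12.47)(724 − 644) = 2075 J.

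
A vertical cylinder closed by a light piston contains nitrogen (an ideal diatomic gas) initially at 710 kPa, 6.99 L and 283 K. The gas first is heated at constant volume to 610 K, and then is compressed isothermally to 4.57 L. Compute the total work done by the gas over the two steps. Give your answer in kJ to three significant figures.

Step 1 (isochoric): W = 0 (constant volume).
After step 1: P = 1530 kPa (V unchanged).
Step 2 (isothermal): W = P₁V₁ ln(V₂/V₁) = (10697) ln(4.57/6.99) = -4546 J.
W_total = 0 − 4546 = -4546 J.

W_total ≈ -4.55 kJ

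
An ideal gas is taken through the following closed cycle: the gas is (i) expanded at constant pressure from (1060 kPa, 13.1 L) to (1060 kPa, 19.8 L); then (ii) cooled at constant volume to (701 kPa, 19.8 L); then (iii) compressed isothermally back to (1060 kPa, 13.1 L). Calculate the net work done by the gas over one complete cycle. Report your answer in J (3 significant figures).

Leg (i): W = PΔV = (1060)(19.8 − 13.1) = 7102 J.
Leg (ii): W = 0.
Leg (iii): W = PᵢVᵢ ln(V_f/Vᵢ) = (13880) ln(13.1/19.8) = -5733 J.
W_net = 7102 − 5733 = 1369 J.

W_net ≈ 1370 J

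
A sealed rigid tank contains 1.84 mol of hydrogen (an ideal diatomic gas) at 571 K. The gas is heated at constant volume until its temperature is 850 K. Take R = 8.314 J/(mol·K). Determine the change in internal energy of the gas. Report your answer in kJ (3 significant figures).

ΔU ≈ 10.7 kJ

Constant volume ⇒ W = 0, so Q = ΔU = nCᵥΔT with Cᵥ = 5R/2 = 20.79 J/(mol·K).
ΔU = (1.84)(20.79)(850 − 571) = 10670 J.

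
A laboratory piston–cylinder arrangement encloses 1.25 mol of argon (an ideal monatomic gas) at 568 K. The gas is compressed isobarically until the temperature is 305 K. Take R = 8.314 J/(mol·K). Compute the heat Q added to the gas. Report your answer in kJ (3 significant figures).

Q ≈ -6.83 kJ

Isobaric: W = nRΔT = (1.25)(8.314)(-263) = -2733 J.
ΔU = nCᵥΔT with Cᵥ = 3R/2: ΔU = (1.25)(12.47)(-263) = -4100 J.
Q = ΔU + W = -4100 − 2733 = -6833 J.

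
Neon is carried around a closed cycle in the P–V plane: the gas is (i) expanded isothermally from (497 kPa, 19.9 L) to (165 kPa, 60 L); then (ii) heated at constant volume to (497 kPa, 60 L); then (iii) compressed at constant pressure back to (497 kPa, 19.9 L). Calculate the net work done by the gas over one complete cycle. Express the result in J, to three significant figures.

Leg (i): W = PᵢVᵢ ln(V_f/Vᵢ) = (9890) ln(60/19.9) = 10915 J.
Leg (ii): W = 0.
Leg (iii): W = PΔV = (497)(19.9 − 60) = -19930 J.
W_net = 10915 − 19930 = -9015 J.

W_net ≈ -9010 J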